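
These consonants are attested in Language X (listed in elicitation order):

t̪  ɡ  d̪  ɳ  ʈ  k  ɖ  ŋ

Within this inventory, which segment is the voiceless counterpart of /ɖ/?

/ɖ/ is a voiced retroflex stop.
The voiceless counterpart is a voiceless retroflex stop — in this inventory, /ʈ/.

/ʈ/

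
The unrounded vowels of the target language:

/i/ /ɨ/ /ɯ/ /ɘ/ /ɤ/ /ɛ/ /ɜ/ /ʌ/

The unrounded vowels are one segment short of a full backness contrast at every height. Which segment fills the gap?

height            front     central   back    
high              i         ɨ         ɯ       
high-mid          —         ɘ         ɤ       
low-mid           ɛ         ɜ         ʌ       
The high-mid row has no front member, so the gap is the high-mid front unrounded vowel /e/.

/e/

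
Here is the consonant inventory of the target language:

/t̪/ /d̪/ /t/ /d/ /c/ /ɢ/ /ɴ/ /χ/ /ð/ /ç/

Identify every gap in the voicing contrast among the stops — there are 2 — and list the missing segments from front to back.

Voiceless: /t̪/ (dental), /t/ (alveolar), /c/ (palatal).
Voiced: /d̪/ (dental), /d/ (alveolar), /ɢ/ (uvular).
Gaps, from front to back: palatal lacks voiced (/ɟ/); uvular lacks voiceless (/q/).

/ɟ/, /q/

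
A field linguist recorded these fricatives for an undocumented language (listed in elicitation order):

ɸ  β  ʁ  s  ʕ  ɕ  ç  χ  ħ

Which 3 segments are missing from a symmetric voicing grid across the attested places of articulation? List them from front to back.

Voiceless: /ɸ/ (bilabial), /s/ (alveolar), /ɕ/ (alveolo-palatal), /ç/ (palatal), /χ/ (uvular), /ħ/ (pharyngeal).
Voiced: /β/ (bilabial), /ʁ/ (uvular), /ʕ/ (pharyngeal).
Gaps, from front to back: alveolar lacks voiced (/z/); alveolo-palatal lacks voiced (/ʑ/); palatal lacks voiced (/ʝ/).

/z/, /ʑ/, /ʝ/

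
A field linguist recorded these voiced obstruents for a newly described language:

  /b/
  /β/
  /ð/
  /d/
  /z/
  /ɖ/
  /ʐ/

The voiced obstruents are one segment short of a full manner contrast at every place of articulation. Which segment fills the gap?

/d̪/

place of articulation  stop      fricative
bilabial          b         β       
dental            —         ð       
alveolar          d         z       
retroflex         ɖ         ʐ       
The dental row has no stop member, so the gap is the dental stop /d̪/.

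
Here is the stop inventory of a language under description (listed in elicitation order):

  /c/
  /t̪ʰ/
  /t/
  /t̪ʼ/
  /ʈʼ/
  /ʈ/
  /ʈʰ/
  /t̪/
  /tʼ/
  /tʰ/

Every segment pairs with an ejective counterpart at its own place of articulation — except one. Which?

Dental: /t̪/ ~ /t̪ʰ/ ~ /t̪ʼ/
Alveolar: /t/ ~ /tʰ/ ~ /tʼ/
Retroflex: /ʈ/ ~ /ʈʰ/ ~ /ʈʼ/
Palatal: only /c/ (plain); no ejective partner.
So /c/ is the unpaired segment.

/c/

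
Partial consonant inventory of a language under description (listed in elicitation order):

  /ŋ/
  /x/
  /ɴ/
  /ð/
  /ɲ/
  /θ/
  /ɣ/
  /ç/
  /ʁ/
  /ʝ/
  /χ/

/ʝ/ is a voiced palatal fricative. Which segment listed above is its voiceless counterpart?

The voiceless counterpart is a voiceless palatal fricative — in this inventory, /ç/.

/ç/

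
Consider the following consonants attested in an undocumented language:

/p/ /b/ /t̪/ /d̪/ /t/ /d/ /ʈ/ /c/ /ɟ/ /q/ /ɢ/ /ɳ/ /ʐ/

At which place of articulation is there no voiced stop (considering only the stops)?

Voiceless: /p/ (bilabial), /t̪/ (dental), /t/ (alveolar), /ʈ/ (retroflex), /c/ (palatal), /q/ (uvular).
Voiced: /b/ (bilabial), /d̪/ (dental), /d/ (alveolar), /ɟ/ (palatal), /ɢ/ (uvular).
Every place of articulation has a voiced member except retroflex, where /ɖ/ would be expected.

retroflex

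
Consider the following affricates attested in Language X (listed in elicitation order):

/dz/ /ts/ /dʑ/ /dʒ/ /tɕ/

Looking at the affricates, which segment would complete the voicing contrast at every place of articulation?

Voiceless: /ts/ (alveolar), /tɕ/ (alveolo-palatal).
Voiced: /dz/ (alveolar), /dʒ/ (postalveolar), /dʑ/ (alveolo-palatal).
The postalveolar row has no voiceless member, so the gap is the voiceless postalveolar affricate /tʃ/.

/tʃ/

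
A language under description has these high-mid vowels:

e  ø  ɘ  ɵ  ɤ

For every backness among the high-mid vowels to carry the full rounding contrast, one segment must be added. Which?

/o/

backness          unrounded  rounded 
front             e         ø       
central           ɘ         ɵ       
back              ɤ         —       
The back row has no rounded member, so the gap is the back rounded vowel /o/.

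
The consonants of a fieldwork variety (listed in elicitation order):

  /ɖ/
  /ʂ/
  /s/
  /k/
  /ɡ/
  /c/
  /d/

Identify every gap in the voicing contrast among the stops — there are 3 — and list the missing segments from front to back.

/t/, /ʈ/, /ɟ/

Voiceless: /c/ (palatal), /k/ (velar).
Voiced: /d/ (alveolar), /ɖ/ (retroflex), /ɡ/ (velar).
Gaps, from front to back: alveolar lacks voiceless (/t/); retroflex lacks voiceless (/ʈ/); palatal lacks voiced (/ɟ/).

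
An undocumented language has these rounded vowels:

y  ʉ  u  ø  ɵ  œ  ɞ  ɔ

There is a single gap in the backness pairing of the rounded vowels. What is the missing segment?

/o/

Front: /y/ (high), /ø/ (high-mid), /œ/ (low-mid).
Central: /ʉ/ (high), /ɵ/ (high-mid), /ɞ/ (low-mid).
Back: /u/ (high), /ɔ/ (low-mid).
The high-mid row has no back member, so the gap is the high-mid back rounded vowel /o/.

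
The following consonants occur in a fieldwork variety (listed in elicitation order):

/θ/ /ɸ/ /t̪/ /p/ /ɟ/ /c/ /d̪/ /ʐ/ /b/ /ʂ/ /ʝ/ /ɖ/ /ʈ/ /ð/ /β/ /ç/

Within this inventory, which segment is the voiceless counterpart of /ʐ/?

/ʐ/ is a voiced retroflex fricative.
The voiceless counterpart is a voiceless retroflex fricative — in this inventory, /ʂ/.

/ʂ/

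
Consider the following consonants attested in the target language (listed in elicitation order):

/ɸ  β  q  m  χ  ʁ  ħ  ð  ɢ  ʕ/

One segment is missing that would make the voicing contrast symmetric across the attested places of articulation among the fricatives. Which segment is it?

/θ/

place of articulation  voiceless  voiced  
bilabial          ɸ         β       
dental            —         ð       
uvular            χ         ʁ       
pharyngeal        ħ         ʕ       
The dental row has no voiceless member, so the gap is the voiceless dental fricative /θ/.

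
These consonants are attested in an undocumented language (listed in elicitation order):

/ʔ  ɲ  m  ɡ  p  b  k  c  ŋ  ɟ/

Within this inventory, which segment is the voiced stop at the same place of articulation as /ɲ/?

/ɲ/ is a palatal nasal.
The voiced stop at the same place is a voiced palatal stop — in this inventory, /ɟ/.

/ɟ/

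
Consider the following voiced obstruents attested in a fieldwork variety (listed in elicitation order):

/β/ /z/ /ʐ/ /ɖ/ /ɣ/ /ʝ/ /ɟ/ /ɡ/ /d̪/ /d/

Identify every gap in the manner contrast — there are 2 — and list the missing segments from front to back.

/b/, /ð/

place of articulation  stop      fricative
bilabial          —         β       
dental            d̪        —       
alveolar          d         z       
retroflex         ɖ         ʐ       
palatal           ɟ         ʝ       
velar             ɡ         ɣ       
Gaps, from front to back: bilabial lacks stop (/b/); dental lacks fricative (/ð/).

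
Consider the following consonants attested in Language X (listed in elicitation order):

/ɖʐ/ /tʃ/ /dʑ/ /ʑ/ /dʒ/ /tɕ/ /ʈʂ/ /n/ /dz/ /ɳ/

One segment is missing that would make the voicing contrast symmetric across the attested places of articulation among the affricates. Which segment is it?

place of articulation  voiceless  voiced  
alveolar          —         dz      
postalveolar      tʃ        dʒ      
retroflex         ʈʂ        ɖʐ      
alveolo-palatal   tɕ        dʑ      
The alveolar row has no voiceless member, so the gap is the voiceless alveolar affricate /ts/.

/ts/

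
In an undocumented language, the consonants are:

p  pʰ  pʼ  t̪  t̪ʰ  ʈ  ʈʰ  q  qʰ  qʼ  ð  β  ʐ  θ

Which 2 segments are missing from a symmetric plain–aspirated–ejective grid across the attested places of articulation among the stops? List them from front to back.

Plain: /p/ (bilabial), /t̪/ (dental), /ʈ/ (retroflex), /q/ (uvular).
Aspirated: /pʰ/ (bilabial), /t̪ʰ/ (dental), /ʈʰ/ (retroflex), /qʰ/ (uvular).
Ejective: /pʼ/ (bilabial), /qʼ/ (uvular).
Gaps, from front to back: dental lacks ejective (/t̪ʼ/); retroflex lacks ejective (/ʈʼ/).

/t̪ʼ/, /ʈʼ/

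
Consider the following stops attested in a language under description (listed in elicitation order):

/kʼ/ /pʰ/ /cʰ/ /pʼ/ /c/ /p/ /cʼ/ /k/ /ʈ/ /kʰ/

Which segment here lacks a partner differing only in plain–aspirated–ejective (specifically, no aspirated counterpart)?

/ʈ/

Bilabial: /p/ ~ /pʰ/ ~ /pʼ/
Palatal: /c/ ~ /cʰ/ ~ /cʼ/
Velar: /k/ ~ /kʰ/ ~ /kʼ/
Retroflex: only /ʈ/ (plain); no aspirated partner.
So /ʈ/ is the unpaired segment.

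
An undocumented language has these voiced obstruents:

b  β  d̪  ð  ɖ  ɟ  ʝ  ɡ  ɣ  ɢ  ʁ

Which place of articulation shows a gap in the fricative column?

retroflex

bilabial: stop /b/, fricative /β/.
dental: stop /d̪/, fricative /ð/.
retroflex: stop /ɖ/, fricative —.
palatal: stop /ɟ/, fricative /ʝ/.
velar: stop /ɡ/, fricative /ɣ/.
uvular: stop /ɢ/, fricative /ʁ/.
Every place of articulation has a fricative member except retroflex, where /ʐ/ would be expected.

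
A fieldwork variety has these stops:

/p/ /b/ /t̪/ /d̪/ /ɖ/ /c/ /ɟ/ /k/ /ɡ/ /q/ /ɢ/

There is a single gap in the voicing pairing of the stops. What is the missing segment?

/ʈ/

bilabial: voiceless /p/, voiced /b/.
dental: voiceless /t̪/, voiced /d̪/.
retroflex: voiceless —, voiced /ɖ/.
palatal: voiceless /c/, voiced /ɟ/.
velar: voiceless /k/, voiced /ɡ/.
uvular: voiceless /q/, voiced /ɢ/.
The retroflex row has no voiceless member, so the gap is the voiceless retroflex stop /ʈ/.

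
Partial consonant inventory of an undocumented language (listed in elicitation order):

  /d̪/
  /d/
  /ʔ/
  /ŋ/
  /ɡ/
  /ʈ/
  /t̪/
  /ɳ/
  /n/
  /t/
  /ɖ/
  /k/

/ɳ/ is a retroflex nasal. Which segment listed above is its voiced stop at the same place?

The voiced stop at the same place is a voiced retroflex stop — in this inventory, /ɖ/.

/ɖ/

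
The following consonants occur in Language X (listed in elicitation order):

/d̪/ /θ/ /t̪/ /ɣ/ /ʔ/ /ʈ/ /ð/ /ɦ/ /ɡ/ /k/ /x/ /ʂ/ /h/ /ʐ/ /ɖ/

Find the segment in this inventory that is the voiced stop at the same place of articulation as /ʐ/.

/ɖ/

/ʐ/ is a voiced retroflex fricative.
The voiced stop at the same place is a voiced retroflex stop — in this inventory, /ɖ/.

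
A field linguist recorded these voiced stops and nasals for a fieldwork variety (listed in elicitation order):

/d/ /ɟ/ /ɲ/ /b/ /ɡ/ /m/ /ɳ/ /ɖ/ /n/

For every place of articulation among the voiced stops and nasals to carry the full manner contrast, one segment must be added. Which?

Oral stop: /b/ (bilabial), /d/ (alveolar), /ɖ/ (retroflex), /ɟ/ (palatal), /ɡ/ (velar).
Nasal: /m/ (bilabial), /n/ (alveolar), /ɳ/ (retroflex), /ɲ/ (palatal).
The velar row has no nasal member, so the gap is the velar nasal /ŋ/.

/ŋ/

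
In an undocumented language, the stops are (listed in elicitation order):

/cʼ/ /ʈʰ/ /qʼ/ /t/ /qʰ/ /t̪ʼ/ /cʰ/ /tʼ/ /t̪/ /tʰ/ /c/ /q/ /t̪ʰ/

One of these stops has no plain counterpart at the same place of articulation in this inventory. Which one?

/ʈʰ/

Dental: /t̪/ ~ /t̪ʰ/ ~ /t̪ʼ/
Alveolar: /t/ ~ /tʰ/ ~ /tʼ/
Palatal: /c/ ~ /cʰ/ ~ /cʼ/
Uvular: /q/ ~ /qʰ/ ~ /qʼ/
Retroflex: only /ʈʰ/ (aspirated); no plain partner.
So /ʈʰ/ is the unpaired segment.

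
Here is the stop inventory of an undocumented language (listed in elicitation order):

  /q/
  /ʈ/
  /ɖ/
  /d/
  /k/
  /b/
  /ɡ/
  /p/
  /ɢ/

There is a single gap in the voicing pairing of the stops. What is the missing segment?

/t/

place of articulation  voiceless  voiced  
bilabial          p         b       
alveolar          —         d       
retroflex         ʈ         ɖ       
velar             k         ɡ       
uvular            q         ɢ       
The alveolar row has no voiceless member, so the gap is the voiceless alveolar stop /t/.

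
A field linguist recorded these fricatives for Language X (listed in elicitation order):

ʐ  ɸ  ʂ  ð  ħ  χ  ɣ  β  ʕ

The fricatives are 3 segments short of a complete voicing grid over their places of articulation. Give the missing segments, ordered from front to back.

/θ/, /x/, /ʁ/

place of articulation  voiceless  voiced  
bilabial          ɸ         β       
dental            —         ð       
retroflex         ʂ         ʐ       
velar             —         ɣ       
uvular            χ         —       
pharyngeal        ħ         ʕ       
Gaps, from front to back: dental lacks voiceless (/θ/); velar lacks voiceless (/x/); uvular lacks voiced (/ʁ/).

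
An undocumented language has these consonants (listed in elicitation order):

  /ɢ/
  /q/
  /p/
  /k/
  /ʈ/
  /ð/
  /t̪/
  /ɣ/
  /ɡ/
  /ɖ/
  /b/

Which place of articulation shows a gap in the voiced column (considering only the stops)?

dental

place of articulation  voiceless  voiced  
bilabial          p         b       
dental            t̪        —       
retroflex         ʈ         ɖ       
velar             k         ɡ       
uvular            q         ɢ       
Every place of articulation has a voiced member except dental, where /d̪/ would be expected.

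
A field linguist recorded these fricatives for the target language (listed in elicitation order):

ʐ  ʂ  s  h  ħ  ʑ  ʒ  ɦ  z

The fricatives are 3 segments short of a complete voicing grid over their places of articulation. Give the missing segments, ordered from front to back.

/ʃ/, /ɕ/, /ʕ/

alveolar: voiceless /s/, voiced /z/.
postalveolar: voiceless —, voiced /ʒ/.
retroflex: voiceless /ʂ/, voiced /ʐ/.
alveolo-palatal: voiceless —, voiced /ʑ/.
pharyngeal: voiceless /ħ/, voiced —.
glottal: voiceless /h/, voiced /ɦ/.
Gaps, from front to back: postalveolar lacks voiceless (/ʃ/); alveolo-palatal lacks voiceless (/ɕ/); pharyngeal lacks voiced (/ʕ/).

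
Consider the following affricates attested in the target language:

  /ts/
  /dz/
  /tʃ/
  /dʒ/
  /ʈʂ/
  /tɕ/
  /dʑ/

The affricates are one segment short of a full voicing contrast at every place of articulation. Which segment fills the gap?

place of articulation  voiceless  voiced  
alveolar          ts        dz      
postalveolar      tʃ        dʒ      
retroflex         ʈʂ        —       
alveolo-palatal   tɕ        dʑ      
The retroflex row has no voiced member, so the gap is the voiced retroflex affricate /ɖʐ/.

/ɖʐ/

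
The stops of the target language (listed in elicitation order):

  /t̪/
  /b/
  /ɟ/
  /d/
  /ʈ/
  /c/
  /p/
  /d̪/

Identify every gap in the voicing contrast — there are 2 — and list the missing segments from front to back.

bilabial: voiceless /p/, voiced /b/.
dental: voiceless /t̪/, voiced /d̪/.
alveolar: voiceless —, voiced /d/.
retroflex: voiceless /ʈ/, voiced —.
palatal: voiceless /c/, voiced /ɟ/.
Gaps, from front to back: alveolar lacks voiceless (/t/); retroflex lacks voiced (/ɖ/).

/t/, /ɖ/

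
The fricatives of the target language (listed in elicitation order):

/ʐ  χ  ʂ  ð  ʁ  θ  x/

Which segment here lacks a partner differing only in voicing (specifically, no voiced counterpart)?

/x/

Dental: /θ/ ~ /ð/
Retroflex: /ʂ/ ~ /ʐ/
Uvular: /χ/ ~ /ʁ/
Velar: only /x/ (voiceless); no voiced partner.
So /x/ is the unpaired segment.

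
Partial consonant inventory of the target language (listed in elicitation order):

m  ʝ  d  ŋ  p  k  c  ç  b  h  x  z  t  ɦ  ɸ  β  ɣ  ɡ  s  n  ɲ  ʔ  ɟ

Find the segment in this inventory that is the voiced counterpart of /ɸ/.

/ɸ/ is a voiceless bilabial fricative.
The voiced counterpart is a voiced bilabial fricative — in this inventory, /β/.

/β/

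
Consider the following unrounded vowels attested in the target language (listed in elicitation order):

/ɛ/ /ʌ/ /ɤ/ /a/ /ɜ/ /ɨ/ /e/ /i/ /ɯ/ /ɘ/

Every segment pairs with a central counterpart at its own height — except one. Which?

/a/

High: /i/ ~ /ɨ/ ~ /ɯ/
High-mid: /e/ ~ /ɘ/ ~ /ɤ/
Low-mid: /ɛ/ ~ /ɜ/ ~ /ʌ/
Low: only /a/ (front); no central partner.
So /a/ is the unpaired segment.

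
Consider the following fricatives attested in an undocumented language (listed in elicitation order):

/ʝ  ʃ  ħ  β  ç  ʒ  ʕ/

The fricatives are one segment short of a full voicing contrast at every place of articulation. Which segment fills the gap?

/ɸ/

Voiceless: /ʃ/ (postalveolar), /ç/ (palatal), /ħ/ (pharyngeal).
Voiced: /β/ (bilabial), /ʒ/ (postalveolar), /ʝ/ (palatal), /ʕ/ (pharyngeal).
The bilabial row has no voiceless member, so the gap is the voiceless bilabial fricative /ɸ/.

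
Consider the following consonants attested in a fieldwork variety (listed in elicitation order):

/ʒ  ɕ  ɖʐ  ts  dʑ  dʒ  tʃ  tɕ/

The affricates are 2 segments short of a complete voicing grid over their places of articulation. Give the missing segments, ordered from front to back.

/dz/, /ʈʂ/

Voiceless: /ts/ (alveolar), /tʃ/ (postalveolar), /tɕ/ (alveolo-palatal).
Voiced: /dʒ/ (postalveolar), /ɖʐ/ (retroflex), /dʑ/ (alveolo-palatal).
Gaps, from front to back: alveolar lacks voiced (/dz/); retroflex lacks voiceless (/ʈʂ/).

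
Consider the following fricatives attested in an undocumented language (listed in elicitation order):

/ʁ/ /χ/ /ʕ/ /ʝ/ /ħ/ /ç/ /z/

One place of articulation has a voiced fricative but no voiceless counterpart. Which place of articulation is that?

Voiceless: /ç/ (palatal), /χ/ (uvular), /ħ/ (pharyngeal).
Voiced: /z/ (alveolar), /ʝ/ (palatal), /ʁ/ (uvular), /ʕ/ (pharyngeal).
Every place of articulation has a voiceless member except alveolar, where /s/ would be expected.

alveolar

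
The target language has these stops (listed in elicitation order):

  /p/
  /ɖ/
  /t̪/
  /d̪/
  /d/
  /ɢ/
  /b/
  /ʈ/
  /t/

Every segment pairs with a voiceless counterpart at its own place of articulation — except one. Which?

Bilabial: /p/ ~ /b/
Dental: /t̪/ ~ /d̪/
Alveolar: /t/ ~ /d/
Retroflex: /ʈ/ ~ /ɖ/
Uvular: only /ɢ/ (voiced); no voiceless partner.
So /ɢ/ is the unpaired segment.

/ɢ/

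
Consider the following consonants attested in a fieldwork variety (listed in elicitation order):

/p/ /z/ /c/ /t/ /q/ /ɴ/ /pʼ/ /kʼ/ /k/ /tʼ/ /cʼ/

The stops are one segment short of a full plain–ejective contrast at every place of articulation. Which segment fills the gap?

/qʼ/

Plain: /p/ (bilabial), /t/ (alveolar), /c/ (palatal), /k/ (velar), /q/ (uvular).
Ejective: /pʼ/ (bilabial), /tʼ/ (alveolar), /cʼ/ (palatal), /kʼ/ (velar).
The uvular row has no ejective member, so the gap is the ejective uvular stop /qʼ/.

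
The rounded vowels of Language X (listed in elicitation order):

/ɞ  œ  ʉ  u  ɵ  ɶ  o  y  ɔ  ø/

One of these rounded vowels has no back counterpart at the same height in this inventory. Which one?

High: /y/ ~ /ʉ/ ~ /u/
High-mid: /ø/ ~ /ɵ/ ~ /o/
Low-mid: /œ/ ~ /ɞ/ ~ /ɔ/
Low: only /ɶ/ (front); no back partner.
So /ɶ/ is the unpaired segment.

/ɶ/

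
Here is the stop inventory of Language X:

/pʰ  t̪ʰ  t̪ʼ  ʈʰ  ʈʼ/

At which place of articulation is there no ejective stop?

bilabial

place of articulation  aspirated  ejective
bilabial          pʰ        —       
dental            t̪ʰ       t̪ʼ     
retroflex         ʈʰ        ʈʼ      
Every place of articulation has an ejective member except bilabial, where /pʼ/ would be expected.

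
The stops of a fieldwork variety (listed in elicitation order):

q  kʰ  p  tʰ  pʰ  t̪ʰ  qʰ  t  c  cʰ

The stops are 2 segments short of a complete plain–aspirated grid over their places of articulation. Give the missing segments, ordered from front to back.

bilabial: plain /p/, aspirated /pʰ/.
dental: plain —, aspirated /t̪ʰ/.
alveolar: plain /t/, aspirated /tʰ/.
palatal: plain /c/, aspirated /cʰ/.
velar: plain —, aspirated /kʰ/.
uvular: plain /q/, aspirated /qʰ/.
Gaps, from front to back: dental lacks plain (/t̪/); velar lacks plain (/k/).

/t̪/, /k/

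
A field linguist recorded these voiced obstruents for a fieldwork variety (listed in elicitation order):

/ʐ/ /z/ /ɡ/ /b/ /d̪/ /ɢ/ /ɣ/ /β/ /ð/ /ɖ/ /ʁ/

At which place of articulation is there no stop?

alveolar

bilabial: stop /b/, fricative /β/.
dental: stop /d̪/, fricative /ð/.
alveolar: stop —, fricative /z/.
retroflex: stop /ɖ/, fricative /ʐ/.
velar: stop /ɡ/, fricative /ɣ/.
uvular: stop /ɢ/, fricative /ʁ/.
Every place of articulation has a stop member except alveolar, where /d/ would be expected.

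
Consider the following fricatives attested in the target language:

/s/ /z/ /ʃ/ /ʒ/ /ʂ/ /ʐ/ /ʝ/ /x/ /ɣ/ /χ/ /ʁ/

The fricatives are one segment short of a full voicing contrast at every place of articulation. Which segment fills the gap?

/ç/

place of articulation  voiceless  voiced  
alveolar          s         z       
postalveolar      ʃ         ʒ       
retroflex         ʂ         ʐ       
palatal           —         ʝ       
velar             x         ɣ       
uvular            χ         ʁ       
The palatal row has no voiceless member, so the gap is the voiceless palatal fricative /ç/.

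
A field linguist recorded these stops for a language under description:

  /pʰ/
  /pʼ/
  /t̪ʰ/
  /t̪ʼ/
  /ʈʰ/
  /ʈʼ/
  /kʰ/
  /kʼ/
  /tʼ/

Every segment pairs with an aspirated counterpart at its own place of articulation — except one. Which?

Bilabial: /pʰ/ ~ /pʼ/
Dental: /t̪ʰ/ ~ /t̪ʼ/
Retroflex: /ʈʰ/ ~ /ʈʼ/
Velar: /kʰ/ ~ /kʼ/
Alveolar: only /tʼ/ (ejective); no aspirated partner.
So /tʼ/ is the unpaired segment.

/tʼ/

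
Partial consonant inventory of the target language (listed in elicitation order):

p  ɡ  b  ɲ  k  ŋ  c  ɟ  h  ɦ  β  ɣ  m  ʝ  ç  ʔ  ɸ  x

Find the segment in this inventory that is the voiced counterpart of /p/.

/p/ is a voiceless bilabial stop.
The voiced counterpart is a voiced bilabial stop — in this inventory, /b/.

/b/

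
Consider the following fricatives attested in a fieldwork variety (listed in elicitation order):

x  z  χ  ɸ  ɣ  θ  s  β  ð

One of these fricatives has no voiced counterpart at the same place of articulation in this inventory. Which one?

Bilabial: /ɸ/ ~ /β/
Dental: /θ/ ~ /ð/
Alveolar: /s/ ~ /z/
Velar: /x/ ~ /ɣ/
Uvular: only /χ/ (voiceless); no voiced partner.
So /χ/ is the unpaired segment.

/χ/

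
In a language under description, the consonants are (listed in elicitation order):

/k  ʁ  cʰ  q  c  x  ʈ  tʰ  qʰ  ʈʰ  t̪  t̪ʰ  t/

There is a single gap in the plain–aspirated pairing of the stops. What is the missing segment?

/kʰ/

dental: plain /t̪/, aspirated /t̪ʰ/.
alveolar: plain /t/, aspirated /tʰ/.
retroflex: plain /ʈ/, aspirated /ʈʰ/.
palatal: plain /c/, aspirated /cʰ/.
velar: plain /k/, aspirated —.
uvular: plain /q/, aspirated /qʰ/.
The velar row has no aspirated member, so the gap is the aspirated velar stop /kʰ/.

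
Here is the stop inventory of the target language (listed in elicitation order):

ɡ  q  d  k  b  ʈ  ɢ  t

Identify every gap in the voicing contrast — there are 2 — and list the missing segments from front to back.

bilabial: voiceless —, voiced /b/.
alveolar: voiceless /t/, voiced /d/.
retroflex: voiceless /ʈ/, voiced —.
velar: voiceless /k/, voiced /ɡ/.
uvular: voiceless /q/, voiced /ɢ/.
Gaps, from front to back: bilabial lacks voiceless (/p/); retroflex lacks voiced (/ɖ/).

/p/, /ɖ/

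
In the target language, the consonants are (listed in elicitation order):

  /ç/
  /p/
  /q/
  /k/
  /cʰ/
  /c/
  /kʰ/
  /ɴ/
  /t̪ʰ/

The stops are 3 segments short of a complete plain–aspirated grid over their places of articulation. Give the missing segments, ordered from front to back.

Plain: /p/ (bilabial), /c/ (palatal), /k/ (velar), /q/ (uvular).
Aspirated: /t̪ʰ/ (dental), /cʰ/ (palatal), /kʰ/ (velar).
Gaps, from front to back: bilabial lacks aspirated (/pʰ/); dental lacks plain (/t̪/); uvular lacks aspirated (/qʰ/).

/pʰ/, /t̪/, /qʰ/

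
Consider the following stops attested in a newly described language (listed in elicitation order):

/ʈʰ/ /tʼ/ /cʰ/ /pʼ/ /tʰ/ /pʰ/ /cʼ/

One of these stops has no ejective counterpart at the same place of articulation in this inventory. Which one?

/ʈʰ/

Bilabial: /pʰ/ ~ /pʼ/
Alveolar: /tʰ/ ~ /tʼ/
Palatal: /cʰ/ ~ /cʼ/
Retroflex: only /ʈʰ/ (aspirated); no ejective partner.
So /ʈʰ/ is the unpaired segment.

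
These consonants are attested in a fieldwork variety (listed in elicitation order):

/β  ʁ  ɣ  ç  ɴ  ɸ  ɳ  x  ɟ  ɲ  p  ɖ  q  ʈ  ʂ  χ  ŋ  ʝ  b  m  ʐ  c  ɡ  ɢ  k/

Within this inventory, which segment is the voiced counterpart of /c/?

/ɟ/

/c/ is a voiceless palatal stop.
The voiced counterpart is a voiced palatal stop — in this inventory, /ɟ/.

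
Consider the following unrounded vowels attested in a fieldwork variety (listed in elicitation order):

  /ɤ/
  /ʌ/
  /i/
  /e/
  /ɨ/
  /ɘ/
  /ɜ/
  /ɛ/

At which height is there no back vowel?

high

high: front /i/, central /ɨ/, back —.
high-mid: front /e/, central /ɘ/, back /ɤ/.
low-mid: front /ɛ/, central /ɜ/, back /ʌ/.
Every height has a back member except high, where /ɯ/ would be expected.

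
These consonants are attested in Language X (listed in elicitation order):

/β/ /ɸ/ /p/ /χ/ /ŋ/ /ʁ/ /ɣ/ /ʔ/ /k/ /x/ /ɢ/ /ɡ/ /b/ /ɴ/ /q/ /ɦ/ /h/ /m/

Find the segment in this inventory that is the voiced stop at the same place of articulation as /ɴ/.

/ɴ/ is an uvular nasal.
The voiced stop at the same place is a voiced uvular stop — in this inventory, /ɢ/.

/ɢ/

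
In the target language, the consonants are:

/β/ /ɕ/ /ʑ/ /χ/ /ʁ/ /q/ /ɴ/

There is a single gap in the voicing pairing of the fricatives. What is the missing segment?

/ɸ/

Voiceless: /ɕ/ (alveolo-palatal), /χ/ (uvular).
Voiced: /β/ (bilabial), /ʑ/ (alveolo-palatal), /ʁ/ (uvular).
The bilabial row has no voiceless member, so the gap is the voiceless bilabial fricative /ɸ/.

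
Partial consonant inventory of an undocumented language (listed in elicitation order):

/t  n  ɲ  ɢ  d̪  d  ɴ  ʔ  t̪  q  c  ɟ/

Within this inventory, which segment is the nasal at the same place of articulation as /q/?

/q/ is a voiceless uvular stop.
The nasal at the same place is an uvular nasal — in this inventory, /ɴ/.

/ɴ/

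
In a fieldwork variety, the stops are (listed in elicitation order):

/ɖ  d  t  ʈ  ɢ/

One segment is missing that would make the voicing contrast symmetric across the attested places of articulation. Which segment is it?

alveolar: voiceless /t/, voiced /d/.
retroflex: voiceless /ʈ/, voiced /ɖ/.
uvular: voiceless —, voiced /ɢ/.
The uvular row has no voiceless member, so the gap is the voiceless uvular stop /q/.

/q/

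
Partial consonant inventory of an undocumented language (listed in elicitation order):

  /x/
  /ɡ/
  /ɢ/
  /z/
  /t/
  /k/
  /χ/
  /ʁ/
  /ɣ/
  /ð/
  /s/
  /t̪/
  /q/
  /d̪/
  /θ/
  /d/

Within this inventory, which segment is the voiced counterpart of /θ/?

/θ/ is a voiceless dental fricative.
The voiced counterpart is a voiced dental fricative — in this inventory, /ð/.

/ð/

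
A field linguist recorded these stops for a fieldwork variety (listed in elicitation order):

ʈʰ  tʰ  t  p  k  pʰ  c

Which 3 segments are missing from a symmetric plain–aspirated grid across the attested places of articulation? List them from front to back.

/ʈ/, /cʰ/, /kʰ/

Plain: /p/ (bilabial), /t/ (alveolar), /c/ (palatal), /k/ (velar).
Aspirated: /pʰ/ (bilabial), /tʰ/ (alveolar), /ʈʰ/ (retroflex).
Gaps, from front to back: retroflex lacks plain (/ʈ/); palatal lacks aspirated (/cʰ/); velar lacks aspirated (/kʰ/).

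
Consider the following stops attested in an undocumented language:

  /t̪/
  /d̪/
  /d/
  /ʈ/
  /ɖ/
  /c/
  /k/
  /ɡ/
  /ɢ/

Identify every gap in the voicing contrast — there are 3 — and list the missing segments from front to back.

dental: voiceless /t̪/, voiced /d̪/.
alveolar: voiceless —, voiced /d/.
retroflex: voiceless /ʈ/, voiced /ɖ/.
palatal: voiceless /c/, voiced —.
velar: voiceless /k/, voiced /ɡ/.
uvular: voiceless —, voiced /ɢ/.
Gaps, from front to back: alveolar lacks voiceless (/t/); palatal lacks voiced (/ɟ/); uvular lacks voiceless (/q/).

/t/, /ɟ/, /q/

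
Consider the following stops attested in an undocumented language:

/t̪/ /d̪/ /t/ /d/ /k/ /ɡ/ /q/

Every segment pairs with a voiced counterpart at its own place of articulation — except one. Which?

/q/

Dental: /t̪/ ~ /d̪/
Alveolar: /t/ ~ /d/
Velar: /k/ ~ /ɡ/
Uvular: only /q/ (voiceless); no voiced partner.
So /q/ is the unpaired segment.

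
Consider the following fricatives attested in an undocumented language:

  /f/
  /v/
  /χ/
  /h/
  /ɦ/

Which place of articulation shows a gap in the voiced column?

labiodental: voiceless /f/, voiced /v/.
uvular: voiceless /χ/, voiced —.
glottal: voiceless /h/, voiced /ɦ/.
Every place of articulation has a voiced member except uvular, where /ʁ/ would be expected.

uvular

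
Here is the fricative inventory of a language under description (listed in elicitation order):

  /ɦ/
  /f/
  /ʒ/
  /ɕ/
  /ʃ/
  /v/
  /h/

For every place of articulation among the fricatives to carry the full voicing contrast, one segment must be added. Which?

/ʑ/

labiodental: voiceless /f/, voiced /v/.
postalveolar: voiceless /ʃ/, voiced /ʒ/.
alveolo-palatal: voiceless /ɕ/, voiced —.
glottal: voiceless /h/, voiced /ɦ/.
The alveolo-palatal row has no voiced member, so the gap is the voiced alveolo-palatal fricative /ʑ/.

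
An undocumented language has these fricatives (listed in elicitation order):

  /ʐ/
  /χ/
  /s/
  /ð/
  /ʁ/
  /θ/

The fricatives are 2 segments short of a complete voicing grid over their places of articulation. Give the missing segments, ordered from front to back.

Voiceless: /θ/ (dental), /s/ (alveolar), /χ/ (uvular).
Voiced: /ð/ (dental), /ʐ/ (retroflex), /ʁ/ (uvular).
Gaps, from front to back: alveolar lacks voiced (/z/); retroflex lacks voiceless (/ʂ/).

/z/, /ʂ/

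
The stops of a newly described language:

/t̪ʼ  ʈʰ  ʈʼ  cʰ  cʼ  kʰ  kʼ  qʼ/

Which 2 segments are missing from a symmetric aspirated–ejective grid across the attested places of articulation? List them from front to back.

/t̪ʰ/, /qʰ/

dental: aspirated —, ejective /t̪ʼ/.
retroflex: aspirated /ʈʰ/, ejective /ʈʼ/.
palatal: aspirated /cʰ/, ejective /cʼ/.
velar: aspirated /kʰ/, ejective /kʼ/.
uvular: aspirated —, ejective /qʼ/.
Gaps, from front to back: dental lacks aspirated (/t̪ʰ/); uvular lacks aspirated (/qʰ/).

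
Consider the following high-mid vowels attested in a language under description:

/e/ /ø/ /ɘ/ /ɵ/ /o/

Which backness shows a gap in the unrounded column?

back

backness          unrounded  rounded 
front             e         ø       
central           ɘ         ɵ       
back              —         o       
Every backness has an unrounded member except back, where /ɤ/ would be expected.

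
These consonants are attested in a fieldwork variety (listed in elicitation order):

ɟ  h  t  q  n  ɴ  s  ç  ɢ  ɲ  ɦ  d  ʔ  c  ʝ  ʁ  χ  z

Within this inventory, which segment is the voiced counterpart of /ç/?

/ʝ/

/ç/ is a voiceless palatal fricative.
The voiced counterpart is a voiced palatal fricative — in this inventory, /ʝ/.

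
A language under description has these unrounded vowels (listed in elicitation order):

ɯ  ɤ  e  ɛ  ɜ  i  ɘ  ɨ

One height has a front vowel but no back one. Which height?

height            front     central   back    
high              i         ɨ         ɯ       
high-mid          e         ɘ         ɤ       
low-mid           ɛ         ɜ         —       
Every height has a back member except low-mid, where /ʌ/ would be expected.

low-mid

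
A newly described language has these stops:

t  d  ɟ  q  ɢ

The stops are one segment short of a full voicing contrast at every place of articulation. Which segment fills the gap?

/c/

alveolar: voiceless /t/, voiced /d/.
palatal: voiceless —, voiced /ɟ/.
uvular: voiceless /q/, voiced /ɢ/.
The palatal row has no voiceless member, so the gap is the voiceless palatal stop /c/.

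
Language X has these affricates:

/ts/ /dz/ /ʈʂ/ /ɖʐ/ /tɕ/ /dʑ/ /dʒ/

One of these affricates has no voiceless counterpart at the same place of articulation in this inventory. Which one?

/dʒ/

Alveolar: /ts/ ~ /dz/
Retroflex: /ʈʂ/ ~ /ɖʐ/
Alveolo-palatal: /tɕ/ ~ /dʑ/
Postalveolar: only /dʒ/ (voiced); no voiceless partner.
So /dʒ/ is the unpaired segment.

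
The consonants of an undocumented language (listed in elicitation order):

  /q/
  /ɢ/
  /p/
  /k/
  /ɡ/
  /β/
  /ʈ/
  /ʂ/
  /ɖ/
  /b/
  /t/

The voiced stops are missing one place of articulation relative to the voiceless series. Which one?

alveolar

place of articulation  voiceless  voiced  
bilabial          p         b       
alveolar          t         —       
retroflex         ʈ         ɖ       
velar             k         ɡ       
uvular            q         ɢ       
Every place of articulation has a voiced member except alveolar, where /d/ would be expected.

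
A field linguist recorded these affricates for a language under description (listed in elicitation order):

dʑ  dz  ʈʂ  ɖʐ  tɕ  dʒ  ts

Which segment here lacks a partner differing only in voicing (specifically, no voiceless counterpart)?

/dʒ/

Alveolar: /ts/ ~ /dz/
Retroflex: /ʈʂ/ ~ /ɖʐ/
Alveolo-palatal: /tɕ/ ~ /dʑ/
Postalveolar: only /dʒ/ (voiced); no voiceless partner.
So /dʒ/ is the unpaired segment.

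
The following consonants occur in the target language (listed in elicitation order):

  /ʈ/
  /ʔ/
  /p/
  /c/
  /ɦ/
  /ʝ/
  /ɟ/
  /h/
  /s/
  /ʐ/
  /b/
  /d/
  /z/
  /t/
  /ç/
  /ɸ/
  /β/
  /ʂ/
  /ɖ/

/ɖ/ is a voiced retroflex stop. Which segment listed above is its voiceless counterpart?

/ʈ/

The voiceless counterpart is a voiceless retroflex stop — in this inventory, /ʈ/.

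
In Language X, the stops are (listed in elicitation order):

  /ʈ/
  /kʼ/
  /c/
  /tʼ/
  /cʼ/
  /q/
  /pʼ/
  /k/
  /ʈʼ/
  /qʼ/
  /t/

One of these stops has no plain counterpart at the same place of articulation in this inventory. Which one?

Alveolar: /t/ ~ /tʼ/
Retroflex: /ʈ/ ~ /ʈʼ/
Palatal: /c/ ~ /cʼ/
Velar: /k/ ~ /kʼ/
Uvular: /q/ ~ /qʼ/
Bilabial: only /pʼ/ (ejective); no plain partner.
So /pʼ/ is the unpaired segment.

/pʼ/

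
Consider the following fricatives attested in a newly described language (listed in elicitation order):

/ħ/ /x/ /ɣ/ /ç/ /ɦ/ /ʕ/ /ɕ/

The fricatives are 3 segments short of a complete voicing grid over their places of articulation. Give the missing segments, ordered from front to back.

/ʑ/, /ʝ/, /h/

place of articulation  voiceless  voiced  
alveolo-palatal   ɕ         —       
palatal           ç         —       
velar             x         ɣ       
pharyngeal        ħ         ʕ       
glottal           —         ɦ       
Gaps, from front to back: alveolo-palatal lacks voiced (/ʑ/); palatal lacks voiced (/ʝ/); glottal lacks voiceless (/h/).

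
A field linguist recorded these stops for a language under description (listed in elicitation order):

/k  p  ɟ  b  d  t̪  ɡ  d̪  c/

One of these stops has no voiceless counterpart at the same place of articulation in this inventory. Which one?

Bilabial: /p/ ~ /b/
Dental: /t̪/ ~ /d̪/
Palatal: /c/ ~ /ɟ/
Velar: /k/ ~ /ɡ/
Alveolar: only /d/ (voiced); no voiceless partner.
So /d/ is the unpaired segment.

/d/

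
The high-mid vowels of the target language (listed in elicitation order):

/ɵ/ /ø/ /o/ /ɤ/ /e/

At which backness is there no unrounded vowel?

backness          unrounded  rounded 
front             e         ø       
central           —         ɵ       
back              ɤ         o       
Every backness has an unrounded member except central, where /ɘ/ would be expected.

central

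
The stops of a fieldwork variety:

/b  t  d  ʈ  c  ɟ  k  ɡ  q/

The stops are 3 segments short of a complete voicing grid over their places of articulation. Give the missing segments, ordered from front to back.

bilabial: voiceless —, voiced /b/.
alveolar: voiceless /t/, voiced /d/.
retroflex: voiceless /ʈ/, voiced —.
palatal: voiceless /c/, voiced /ɟ/.
velar: voiceless /k/, voiced /ɡ/.
uvular: voiceless /q/, voiced —.
Gaps, from front to back: bilabial lacks voiceless (/p/); retroflex lacks voiced (/ɖ/); uvular lacks voiced (/ɢ/).

/p/, /ɖ/, /ɢ/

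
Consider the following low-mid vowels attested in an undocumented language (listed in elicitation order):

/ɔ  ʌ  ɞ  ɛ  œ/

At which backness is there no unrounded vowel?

central

backness          unrounded  rounded 
front             ɛ         œ       
central           —         ɞ       
back              ʌ         ɔ       
Every backness has an unrounded member except central, where /ɜ/ would be expected.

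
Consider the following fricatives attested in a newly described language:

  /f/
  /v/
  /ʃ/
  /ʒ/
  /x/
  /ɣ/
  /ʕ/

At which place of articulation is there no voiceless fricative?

pharyngeal

Voiceless: /f/ (labiodental), /ʃ/ (postalveolar), /x/ (velar).
Voiced: /v/ (labiodental), /ʒ/ (postalveolar), /ɣ/ (velar), /ʕ/ (pharyngeal).
Every place of articulation has a voiceless member except pharyngeal, where /ħ/ would be expected.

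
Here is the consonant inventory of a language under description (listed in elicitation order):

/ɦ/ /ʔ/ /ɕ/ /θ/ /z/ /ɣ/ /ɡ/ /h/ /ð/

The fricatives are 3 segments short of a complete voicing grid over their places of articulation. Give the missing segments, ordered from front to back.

place of articulation  voiceless  voiced  
dental            θ         ð       
alveolar          —         z       
alveolo-palatal   ɕ         —       
velar             —         ɣ       
glottal           h         ɦ       
Gaps, from front to back: alveolar lacks voiceless (/s/); alveolo-palatal lacks voiced (/ʑ/); velar lacks voiceless (/x/).

/s/, /ʑ/, /x/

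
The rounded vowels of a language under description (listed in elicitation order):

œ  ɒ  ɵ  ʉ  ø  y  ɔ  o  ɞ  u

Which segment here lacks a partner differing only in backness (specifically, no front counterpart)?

High: /y/ ~ /ʉ/ ~ /u/
High-mid: /ø/ ~ /ɵ/ ~ /o/
Low-mid: /œ/ ~ /ɞ/ ~ /ɔ/
Low: only /ɒ/ (back); no front partner.
So /ɒ/ is the unpaired segment.

/ɒ/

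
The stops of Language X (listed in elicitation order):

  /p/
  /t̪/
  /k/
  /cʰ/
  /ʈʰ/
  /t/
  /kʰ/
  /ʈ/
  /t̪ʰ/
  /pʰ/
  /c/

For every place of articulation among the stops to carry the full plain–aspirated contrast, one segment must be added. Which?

place of articulation  plain     aspirated
bilabial          p         pʰ      
dental            t̪        t̪ʰ     
alveolar          t         —       
retroflex         ʈ         ʈʰ      
palatal           c         cʰ      
velar             k         kʰ      
The alveolar row has no aspirated member, so the gap is the aspirated alveolar stop /tʰ/.

/tʰ/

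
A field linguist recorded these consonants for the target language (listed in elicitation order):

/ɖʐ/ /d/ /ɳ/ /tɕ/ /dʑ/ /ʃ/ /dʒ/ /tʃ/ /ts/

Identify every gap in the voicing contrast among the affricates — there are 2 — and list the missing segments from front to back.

alveolar: voiceless /ts/, voiced —.
postalveolar: voiceless /tʃ/, voiced /dʒ/.
retroflex: voiceless —, voiced /ɖʐ/.
alveolo-palatal: voiceless /tɕ/, voiced /dʑ/.
Gaps, from front to back: alveolar lacks voiced (/dz/); retroflex lacks voiceless (/ʈʂ/).

/dz/, /ʈʂ/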